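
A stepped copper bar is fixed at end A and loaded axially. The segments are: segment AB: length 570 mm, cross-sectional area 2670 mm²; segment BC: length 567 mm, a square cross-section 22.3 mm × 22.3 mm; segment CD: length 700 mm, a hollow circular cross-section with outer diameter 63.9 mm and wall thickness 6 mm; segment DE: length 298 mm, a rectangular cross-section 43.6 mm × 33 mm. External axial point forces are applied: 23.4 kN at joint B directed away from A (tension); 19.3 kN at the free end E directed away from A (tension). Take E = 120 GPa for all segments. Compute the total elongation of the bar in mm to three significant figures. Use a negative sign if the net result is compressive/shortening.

0.396 mm

Internal axial forces (sectioning from the free end, tension +): N_DE = 19.3 kN, N_CD = 19.3 kN, N_BC = 19.3 kN, N_AB = 42.7 kN.
A_BC = 497.3 mm².
A_CD = 1091 mm².
A_DE = 1439 mm².
δ_AB = 42700·570/(2670·120000) = 0.07596 mm
δ_BC = 19300·567/(497.3·120000) = 0.1834 mm
δ_CD = 19300·700/(1091·120000) = 0.1032 mm
δ_DE = 19300·298/(1439·120000) = 0.03331 mm
δ = Σδ_i = 0.3958 mm.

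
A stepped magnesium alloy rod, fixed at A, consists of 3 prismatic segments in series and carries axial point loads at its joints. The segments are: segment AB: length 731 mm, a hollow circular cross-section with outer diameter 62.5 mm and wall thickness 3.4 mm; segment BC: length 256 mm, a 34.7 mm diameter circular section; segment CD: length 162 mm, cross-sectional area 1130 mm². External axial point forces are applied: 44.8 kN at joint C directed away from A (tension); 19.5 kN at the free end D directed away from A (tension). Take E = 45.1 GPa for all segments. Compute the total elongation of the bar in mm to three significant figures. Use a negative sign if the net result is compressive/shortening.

Internal axial forces (sectioning from the free end, tension +): N_CD = 19.5 kN, N_BC = 64.3 kN, N_AB = 64.3 kN.
A_AB = 631.3 mm².
A_BC = 945.7 mm².
δ_AB = 64300·731/(631.3·45100) = 1.651 mm
δ_BC = 64300·256/(945.7·45100) = 0.3859 mm
δ_CD = 19500·162/(1130·45100) = 0.06199 mm
δ = Σδ_i = 2.099 mm.

2.10 mm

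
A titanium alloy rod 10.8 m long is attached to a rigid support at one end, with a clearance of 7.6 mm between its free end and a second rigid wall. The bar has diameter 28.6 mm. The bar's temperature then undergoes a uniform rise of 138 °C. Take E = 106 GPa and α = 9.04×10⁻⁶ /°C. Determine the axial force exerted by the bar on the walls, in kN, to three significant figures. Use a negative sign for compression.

Free thermal expansion αLΔT = 9.04e-6 · 10800 · 138 = 13.47 mm.
The walls engage after the gap closes; constrained expansion = 13.47 − 7.6 = 5.873 mm.
The walls impose strain ε = −(5.873)/10800 = -5.4382e-04; σ = Eε = 106000 · -5.4382e-04 = -57.64 MPa.
Wall reaction R = σ·A = -57.64·642.4 = -37030 N = -37.03 kN.

-37.0 kN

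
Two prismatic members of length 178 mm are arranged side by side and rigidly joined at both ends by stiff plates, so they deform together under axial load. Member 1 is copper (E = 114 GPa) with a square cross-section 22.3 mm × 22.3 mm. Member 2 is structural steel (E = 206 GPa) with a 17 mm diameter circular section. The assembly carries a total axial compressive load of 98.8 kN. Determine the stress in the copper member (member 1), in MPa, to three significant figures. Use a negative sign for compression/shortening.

-109 MPa

A_1 = 497.3 mm².
A_2 = 227 mm².
Equal strain + equilibrium ⇒ each member carries load in proportion to AE: A₁E₁ = 56690000 N, A₂E₂ = 46760000 N, ΣAE = 103400000 N.
σ₁ = P·E₁/ΣAE = -98800·114000/103400000 = -108.9 MPa.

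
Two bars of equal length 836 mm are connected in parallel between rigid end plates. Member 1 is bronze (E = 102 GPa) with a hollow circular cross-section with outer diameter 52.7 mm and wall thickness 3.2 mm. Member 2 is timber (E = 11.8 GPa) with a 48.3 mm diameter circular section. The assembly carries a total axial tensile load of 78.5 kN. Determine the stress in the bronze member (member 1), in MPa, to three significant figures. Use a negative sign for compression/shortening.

A_1 = 497.6 mm².
A_2 = 1832 mm².
Equal strain + equilibrium ⇒ each member carries load in proportion to AE: A₁E₁ = 50760000 N, A₂E₂ = 21620000 N, ΣAE = 72380000 N.
σ₁ = P·E₁/ΣAE = 78500·102000/72380000 = 110.6 MPa.

111 MPa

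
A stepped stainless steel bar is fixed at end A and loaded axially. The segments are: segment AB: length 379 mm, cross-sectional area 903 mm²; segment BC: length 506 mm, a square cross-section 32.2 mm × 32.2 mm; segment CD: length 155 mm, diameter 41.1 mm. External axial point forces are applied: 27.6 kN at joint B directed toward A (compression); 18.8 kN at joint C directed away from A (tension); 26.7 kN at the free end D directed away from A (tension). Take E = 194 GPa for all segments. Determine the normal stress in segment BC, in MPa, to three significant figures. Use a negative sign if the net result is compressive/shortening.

Internal axial forces (sectioning from the free end, tension +): N_CD = 26.7 kN, N_BC = 45.5 kN, N_AB = 17.9 kN.
A_BC = 1037 mm².
σ_BC = N_BC/A_BC = 45500/1037 = 43.88 MPa.

43.9 MPa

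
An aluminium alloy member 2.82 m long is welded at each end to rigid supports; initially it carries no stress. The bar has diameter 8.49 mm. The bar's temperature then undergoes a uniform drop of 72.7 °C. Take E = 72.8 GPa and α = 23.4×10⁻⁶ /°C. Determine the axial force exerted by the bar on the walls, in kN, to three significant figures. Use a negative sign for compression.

7.01 kN

Free thermal expansion αLΔT = 23.4e-6 · 2820 · -72.7 = -4.797 mm.
The walls impose strain ε = −(-4.797)/2820 = 1.7012e-03; σ = Eε = 72800 · 1.7012e-03 = 123.8 MPa.
Wall reaction R = σ·A = 123.8·56.61 = 7011 N = 7.011 kN.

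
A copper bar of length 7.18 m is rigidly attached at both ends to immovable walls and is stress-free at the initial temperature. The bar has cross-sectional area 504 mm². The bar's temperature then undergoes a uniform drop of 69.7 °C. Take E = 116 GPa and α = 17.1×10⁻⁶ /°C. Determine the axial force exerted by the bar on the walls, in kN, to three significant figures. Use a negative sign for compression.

69.7 kN

Free thermal expansion αLΔT = 17.1e-6 · 7180 · -69.7 = -8.558 mm.
The walls impose strain ε = −(-8.558)/7180 = 1.1919e-03; σ = Eε = 116000 · 1.1919e-03 = 138.3 MPa.
Wall reaction R = σ·A = 138.3·504 = 69680 N = 69.68 kN.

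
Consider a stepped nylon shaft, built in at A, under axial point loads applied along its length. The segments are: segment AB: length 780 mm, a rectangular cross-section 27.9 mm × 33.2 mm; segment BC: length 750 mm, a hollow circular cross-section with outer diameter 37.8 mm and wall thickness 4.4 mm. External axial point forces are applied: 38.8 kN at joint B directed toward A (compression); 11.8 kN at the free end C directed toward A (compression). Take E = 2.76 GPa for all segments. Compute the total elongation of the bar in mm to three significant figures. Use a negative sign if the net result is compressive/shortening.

-22.4 mm

Internal axial forces (sectioning from the free end, tension +): N_BC = -11.8 kN, N_AB = -50.6 kN.
A_AB = 926.3 mm².
A_BC = 461.7 mm².
δ_AB = -50600·780/(926.3·2760) = -15.44 mm
δ_BC = -11800·750/(461.7·2760) = -6.945 mm
δ = Σδ_i = -22.38 mm.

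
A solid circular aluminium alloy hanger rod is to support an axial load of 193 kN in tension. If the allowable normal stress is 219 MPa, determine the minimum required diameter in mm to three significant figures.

33.5 mm

Required area A ≥ P/σ_allow = 193000/219 = 881.3 mm².
For a solid circular section, d ≥ √(4A/π) = 33.5 mm.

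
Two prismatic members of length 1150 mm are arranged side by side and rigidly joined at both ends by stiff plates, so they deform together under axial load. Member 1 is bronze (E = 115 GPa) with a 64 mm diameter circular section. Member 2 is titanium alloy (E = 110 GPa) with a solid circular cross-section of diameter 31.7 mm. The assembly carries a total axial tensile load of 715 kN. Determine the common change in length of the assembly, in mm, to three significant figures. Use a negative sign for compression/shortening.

1.80 mm

A_1 = 3217 mm².
A_2 = 789.2 mm².
Equal strain + equilibrium ⇒ each member carries load in proportion to AE: A₁E₁ = 370000000 N, A₂E₂ = 86820000 N, ΣAE = 456800000 N.
δ = PL/ΣAE = 715000·1150/456800000 = 1.8 mm.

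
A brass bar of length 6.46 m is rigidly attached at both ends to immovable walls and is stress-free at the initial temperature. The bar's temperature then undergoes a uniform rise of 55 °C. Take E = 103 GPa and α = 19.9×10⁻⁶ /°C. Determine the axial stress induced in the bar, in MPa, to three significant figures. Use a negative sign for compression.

Free thermal expansion αLΔT = 19.9e-6 · 6460 · 55 = 7.07 mm.
The walls impose strain ε = −(7.07)/6460 = -1.0945e-03; σ = Eε = 103000 · -1.0945e-03 = -112.7 MPa.

-113 MPa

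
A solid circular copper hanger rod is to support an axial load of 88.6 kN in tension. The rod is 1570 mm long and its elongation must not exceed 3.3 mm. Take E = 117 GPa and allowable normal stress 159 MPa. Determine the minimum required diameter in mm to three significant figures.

26.6 mm

Required area A ≥ P/σ_allow = 88600/159 = 557.2 mm².
For a solid circular section, d ≥ √(4A/π) = 26.64 mm.
Elongation limit: A ≥ PL/(Eδ_allow) = 88600·1570/(117000·3.3) = 360.3 mm² ⇒ d ≥ 21.42 mm.
The stress limit governs.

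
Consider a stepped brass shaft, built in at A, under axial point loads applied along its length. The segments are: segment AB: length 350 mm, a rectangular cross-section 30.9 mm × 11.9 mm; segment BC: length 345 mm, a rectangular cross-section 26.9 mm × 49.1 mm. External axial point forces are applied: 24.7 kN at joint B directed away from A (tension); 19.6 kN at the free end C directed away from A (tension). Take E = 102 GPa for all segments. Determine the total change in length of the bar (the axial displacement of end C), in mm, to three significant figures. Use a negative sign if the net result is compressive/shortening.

0.464 mm

Internal axial forces (sectioning from the free end, tension +): N_BC = 19.6 kN, N_AB = 44.3 kN.
A_AB = 367.7 mm².
A_BC = 1321 mm².
δ_AB = 44300·350/(367.7·102000) = 0.4134 mm
δ_BC = 19600·345/(1321·102000) = 0.05019 mm
δ = Σδ_i = 0.4636 mm.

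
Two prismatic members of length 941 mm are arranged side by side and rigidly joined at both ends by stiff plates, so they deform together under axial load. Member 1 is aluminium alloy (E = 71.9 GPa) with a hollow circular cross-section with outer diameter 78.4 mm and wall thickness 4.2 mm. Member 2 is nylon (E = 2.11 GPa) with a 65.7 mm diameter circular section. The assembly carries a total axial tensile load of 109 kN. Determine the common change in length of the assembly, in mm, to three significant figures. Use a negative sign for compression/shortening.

A_1 = 979 mm².
A_2 = 3390 mm².
Equal strain + equilibrium ⇒ each member carries load in proportion to AE: A₁E₁ = 70390000 N, A₂E₂ = 7153000 N, ΣAE = 77550000 N.
δ = PL/ΣAE = 109000·941/77550000 = 1.323 mm.

1.32 mm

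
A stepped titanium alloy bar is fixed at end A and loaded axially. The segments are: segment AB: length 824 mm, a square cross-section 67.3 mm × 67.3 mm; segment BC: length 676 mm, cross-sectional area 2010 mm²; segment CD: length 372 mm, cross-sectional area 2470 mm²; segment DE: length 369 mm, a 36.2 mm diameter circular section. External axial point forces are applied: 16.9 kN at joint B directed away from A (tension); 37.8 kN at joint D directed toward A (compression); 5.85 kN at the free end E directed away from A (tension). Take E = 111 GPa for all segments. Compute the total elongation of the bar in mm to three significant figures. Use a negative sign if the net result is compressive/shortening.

Internal axial forces (sectioning from the free end, tension +): N_DE = 5.85 kN, N_CD = -31.95 kN, N_BC = -31.95 kN, N_AB = -15.05 kN.
A_AB = 4529 mm².
A_DE = 1029 mm².
δ_AB = -15050·824/(4529·111000) = -0.02467 mm
δ_BC = -31950·676/(2010·111000) = -0.09681 mm
δ_CD = -31950·372/(2470·111000) = -0.04335 mm
δ_DE = 5850·369/(1029·111000) = 0.0189 mm
δ = Σδ_i = -0.1459 mm.

-0.146 mm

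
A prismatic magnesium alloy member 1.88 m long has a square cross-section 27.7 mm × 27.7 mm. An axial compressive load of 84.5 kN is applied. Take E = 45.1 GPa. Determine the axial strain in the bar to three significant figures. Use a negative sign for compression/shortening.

A = 767.3 mm².
σ = N/A = -110.1 MPa; ε = σ/E = -110.1/45100 = -2.442e-03.

-0.00244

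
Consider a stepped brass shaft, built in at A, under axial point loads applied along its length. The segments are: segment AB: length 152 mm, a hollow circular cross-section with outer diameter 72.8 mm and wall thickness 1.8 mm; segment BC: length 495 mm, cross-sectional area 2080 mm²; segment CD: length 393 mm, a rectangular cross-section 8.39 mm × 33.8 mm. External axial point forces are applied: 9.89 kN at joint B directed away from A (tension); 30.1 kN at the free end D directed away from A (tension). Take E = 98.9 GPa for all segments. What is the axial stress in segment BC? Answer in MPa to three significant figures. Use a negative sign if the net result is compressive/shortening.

14.5 MPa

Internal axial forces (sectioning from the free end, tension +): N_CD = 30.1 kN, N_BC = 30.1 kN, N_AB = 39.99 kN.
σ_BC = N_BC/A_BC = 30100/2080 = 14.47 MPa.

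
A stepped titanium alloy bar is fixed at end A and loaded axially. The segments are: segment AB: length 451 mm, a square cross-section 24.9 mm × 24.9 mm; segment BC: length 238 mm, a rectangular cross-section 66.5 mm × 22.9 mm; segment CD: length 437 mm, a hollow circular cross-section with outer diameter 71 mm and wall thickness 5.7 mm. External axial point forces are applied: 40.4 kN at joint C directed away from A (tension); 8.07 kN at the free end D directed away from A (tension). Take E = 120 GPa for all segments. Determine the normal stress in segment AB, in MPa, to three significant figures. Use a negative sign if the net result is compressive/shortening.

Internal axial forces (sectioning from the free end, tension +): N_CD = 8.07 kN, N_BC = 48.47 kN, N_AB = 48.47 kN.
A_AB = 620 mm².
σ_AB = N_AB/A_AB = 48470/620 = 78.18 MPa.

78.2 MPa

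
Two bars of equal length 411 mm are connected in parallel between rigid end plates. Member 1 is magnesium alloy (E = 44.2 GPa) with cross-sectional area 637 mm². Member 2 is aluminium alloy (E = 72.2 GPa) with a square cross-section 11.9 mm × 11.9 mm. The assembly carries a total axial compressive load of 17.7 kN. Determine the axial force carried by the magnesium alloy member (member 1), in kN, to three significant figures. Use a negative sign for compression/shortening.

-13.0 kN

A_2 = 141.6 mm².
Equal strain + equilibrium ⇒ each member carries load in proportion to AE: A₁E₁ = 28160000 N, A₂E₂ = 10220000 N, ΣAE = 38380000 N.
F₁ = P·A₁E₁/ΣAE = -17700·28160000/38380000 = -12980 N.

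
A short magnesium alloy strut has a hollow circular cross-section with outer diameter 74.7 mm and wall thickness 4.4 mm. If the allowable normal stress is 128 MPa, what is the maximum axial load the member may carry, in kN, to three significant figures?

124 kN

A = 971.8 mm².
P_max = σ_allow · A = 128 · 971.8 = 124400 N = 124.4 kN.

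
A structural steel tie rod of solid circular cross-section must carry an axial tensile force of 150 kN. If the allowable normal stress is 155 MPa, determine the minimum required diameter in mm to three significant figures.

35.1 mm

Required area A ≥ P/σ_allow = 150000/155 = 967.7 mm².
For a solid circular section, d ≥ √(4A/π) = 35.1 mm.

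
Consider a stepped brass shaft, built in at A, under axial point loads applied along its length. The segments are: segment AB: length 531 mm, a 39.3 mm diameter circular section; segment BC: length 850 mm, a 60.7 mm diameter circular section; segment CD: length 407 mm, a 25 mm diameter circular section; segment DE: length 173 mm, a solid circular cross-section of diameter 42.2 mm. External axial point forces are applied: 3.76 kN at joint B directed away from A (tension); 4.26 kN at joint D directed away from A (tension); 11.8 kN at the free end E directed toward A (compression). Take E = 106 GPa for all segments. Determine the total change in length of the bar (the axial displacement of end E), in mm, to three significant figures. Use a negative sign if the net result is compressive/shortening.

Internal axial forces (sectioning from the free end, tension +): N_DE = -11.8 kN, N_CD = -7.54 kN, N_BC = -7.54 kN, N_AB = -3.78 kN.
A_AB = 1213 mm².
A_BC = 2894 mm².
A_CD = 490.9 mm².
A_DE = 1399 mm².
δ_AB = -3780·531/(1213·106000) = -0.01561 mm
δ_BC = -7540·850/(2894·106000) = -0.02089 mm
δ_CD = -7540·407/(490.9·106000) = -0.05898 mm
δ_DE = -11800·173/(1399·106000) = -0.01377 mm
δ = Σδ_i = -0.1093 mm.

-0.109 mm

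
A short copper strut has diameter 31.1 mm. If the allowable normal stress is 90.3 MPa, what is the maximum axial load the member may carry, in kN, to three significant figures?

A = 759.6 mm².
P_max = σ_allow · A = 90.3 · 759.6 = 68600 N = 68.6 kN.

68.6 kN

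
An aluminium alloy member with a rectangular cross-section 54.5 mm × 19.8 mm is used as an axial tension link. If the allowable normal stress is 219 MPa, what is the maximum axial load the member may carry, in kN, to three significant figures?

236 kN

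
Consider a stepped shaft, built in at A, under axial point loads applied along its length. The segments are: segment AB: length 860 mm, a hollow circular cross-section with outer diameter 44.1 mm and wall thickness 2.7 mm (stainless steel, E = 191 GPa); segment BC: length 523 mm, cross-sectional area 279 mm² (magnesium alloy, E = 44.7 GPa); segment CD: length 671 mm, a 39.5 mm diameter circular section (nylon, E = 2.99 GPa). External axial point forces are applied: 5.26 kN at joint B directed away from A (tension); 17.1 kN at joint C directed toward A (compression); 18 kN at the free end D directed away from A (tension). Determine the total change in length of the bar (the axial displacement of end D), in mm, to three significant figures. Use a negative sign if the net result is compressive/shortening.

3.41 mm

Internal axial forces (sectioning from the free end, tension +): N_CD = 18 kN, N_BC = 0.9 kN, N_AB = 6.16 kN.
A_AB = 351.2 mm².
A_CD = 1225 mm².
δ_AB = 6160·860/(351.2·191000) = 0.07898 mm
δ_BC = 900·523/(279·44700) = 0.03774 mm
δ_CD = 18000·671/(1225·2990) = 3.296 mm
δ = Σδ_i = 3.413 mm.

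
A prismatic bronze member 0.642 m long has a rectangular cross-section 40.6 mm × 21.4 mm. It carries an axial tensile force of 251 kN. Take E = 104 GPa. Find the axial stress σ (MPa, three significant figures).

289 MPa

A = 868.8 mm².
σ = N/A = 251000/868.8 = 288.9 MPa.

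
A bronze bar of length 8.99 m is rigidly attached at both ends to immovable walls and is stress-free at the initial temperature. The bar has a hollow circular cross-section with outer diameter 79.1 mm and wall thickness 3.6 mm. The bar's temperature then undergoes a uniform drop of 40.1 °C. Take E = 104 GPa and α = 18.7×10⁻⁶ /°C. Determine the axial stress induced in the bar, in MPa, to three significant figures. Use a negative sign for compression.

78.0 MPa

Free thermal expansion αLΔT = 18.7e-6 · 8990 · -40.1 = -6.741 mm.
The walls impose strain ε = −(-6.741)/8990 = 7.4987e-04; σ = Eε = 104000 · 7.4987e-04 = 77.99 MPa.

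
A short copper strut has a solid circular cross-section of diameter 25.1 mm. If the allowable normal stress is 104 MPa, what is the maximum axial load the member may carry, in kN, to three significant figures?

A = 494.8 mm².
P_max = σ_allow · A = 104 · 494.8 = 51460 N = 51.46 kN.

51.5 kN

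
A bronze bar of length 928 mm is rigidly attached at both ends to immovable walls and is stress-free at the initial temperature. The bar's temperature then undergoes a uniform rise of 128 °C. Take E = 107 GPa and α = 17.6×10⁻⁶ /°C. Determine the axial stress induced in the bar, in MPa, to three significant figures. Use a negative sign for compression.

Free thermal expansion αLΔT = 17.6e-6 · 928 · 128 = 2.091 mm.
The walls impose strain ε = −(2.091)/928 = -2.2528e-03; σ = Eε = 107000 · -2.2528e-03 = -241 MPa.

-241 MPa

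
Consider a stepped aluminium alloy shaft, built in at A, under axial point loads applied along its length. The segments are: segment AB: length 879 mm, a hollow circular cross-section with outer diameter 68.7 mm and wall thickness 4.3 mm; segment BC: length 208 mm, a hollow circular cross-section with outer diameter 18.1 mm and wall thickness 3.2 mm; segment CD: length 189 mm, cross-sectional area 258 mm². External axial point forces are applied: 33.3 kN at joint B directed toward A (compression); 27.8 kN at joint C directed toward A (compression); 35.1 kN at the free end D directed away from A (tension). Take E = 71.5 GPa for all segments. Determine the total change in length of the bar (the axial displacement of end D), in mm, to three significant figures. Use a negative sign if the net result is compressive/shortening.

Internal axial forces (sectioning from the free end, tension +): N_CD = 35.1 kN, N_BC = 7.3 kN, N_AB = -26 kN.
A_AB = 870 mm².
A_BC = 149.8 mm².
δ_AB = -26000·879/(870·71500) = -0.3674 mm
δ_BC = 7300·208/(149.8·71500) = 0.1418 mm
δ_CD = 35100·189/(258·71500) = 0.3596 mm
δ = Σδ_i = 0.134 mm.

0.134 mm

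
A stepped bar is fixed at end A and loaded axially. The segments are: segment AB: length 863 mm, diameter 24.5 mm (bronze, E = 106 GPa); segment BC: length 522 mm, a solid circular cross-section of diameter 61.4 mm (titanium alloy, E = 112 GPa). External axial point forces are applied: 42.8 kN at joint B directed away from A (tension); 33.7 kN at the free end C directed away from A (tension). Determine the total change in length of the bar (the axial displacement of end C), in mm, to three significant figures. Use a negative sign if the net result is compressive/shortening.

Internal axial forces (sectioning from the free end, tension +): N_BC = 33.7 kN, N_AB = 76.5 kN.
A_AB = 471.4 mm².
A_BC = 2961 mm².
δ_AB = 76500·863/(471.4·106000) = 1.321 mm
δ_BC = 33700·522/(2961·112000) = 0.05305 mm
δ = Σδ_i = 1.374 mm.

1.37 mm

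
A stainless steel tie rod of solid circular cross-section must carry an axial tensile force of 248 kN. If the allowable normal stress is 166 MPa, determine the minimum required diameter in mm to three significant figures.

Required area A ≥ P/σ_allow = 248000/166 = 1494 mm².
For a solid circular section, d ≥ √(4A/π) = 43.61 mm.

43.6 mm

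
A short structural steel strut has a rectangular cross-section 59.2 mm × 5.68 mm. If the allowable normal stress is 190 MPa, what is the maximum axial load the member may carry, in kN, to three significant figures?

63.9 kN

A = 336.3 mm².
P_max = σ_allow · A = 190 · 336.3 = 63890 N = 63.89 kN.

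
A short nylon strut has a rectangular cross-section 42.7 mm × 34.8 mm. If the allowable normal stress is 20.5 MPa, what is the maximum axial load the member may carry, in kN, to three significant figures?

30.5 kN

A = 1486 mm².
P_max = σ_allow · A = 20.5 · 1486 = 30460 N = 30.46 kN.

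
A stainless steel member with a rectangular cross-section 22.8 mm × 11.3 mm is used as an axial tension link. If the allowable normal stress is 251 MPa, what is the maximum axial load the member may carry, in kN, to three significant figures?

A = 257.6 mm².
P_max = σ_allow · A = 251 · 257.6 = 64670 N = 64.67 kN.

64.7 kN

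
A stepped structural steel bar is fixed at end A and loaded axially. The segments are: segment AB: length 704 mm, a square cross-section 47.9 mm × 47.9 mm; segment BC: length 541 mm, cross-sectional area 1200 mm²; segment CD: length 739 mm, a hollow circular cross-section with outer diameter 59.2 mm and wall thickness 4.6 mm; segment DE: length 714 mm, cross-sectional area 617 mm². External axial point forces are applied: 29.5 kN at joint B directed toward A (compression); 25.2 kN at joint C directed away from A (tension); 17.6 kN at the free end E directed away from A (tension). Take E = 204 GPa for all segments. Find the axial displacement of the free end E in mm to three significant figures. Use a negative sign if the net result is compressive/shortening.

Internal axial forces (sectioning from the free end, tension +): N_DE = 17.6 kN, N_CD = 17.6 kN, N_BC = 42.8 kN, N_AB = 13.3 kN.
A_AB = 2294 mm².
A_CD = 789 mm².
δ_AB = 13300·704/(2294·204000) = 0.02 mm
δ_BC = 42800·541/(1200·204000) = 0.09459 mm
δ_CD = 17600·739/(789·204000) = 0.0808 mm
δ_DE = 17600·714/(617·204000) = 0.09984 mm
δ = Σδ_i = 0.2952 mm.

0.295 mm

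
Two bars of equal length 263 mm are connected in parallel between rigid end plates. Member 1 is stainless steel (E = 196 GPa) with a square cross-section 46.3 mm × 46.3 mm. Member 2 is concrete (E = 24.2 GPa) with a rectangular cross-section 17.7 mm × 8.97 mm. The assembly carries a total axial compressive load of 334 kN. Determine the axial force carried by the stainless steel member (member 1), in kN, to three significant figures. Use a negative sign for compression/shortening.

-331 kN

A_1 = 2144 mm².
A_2 = 158.8 mm².
Equal strain + equilibrium ⇒ each member carries load in proportion to AE: A₁E₁ = 420200000 N, A₂E₂ = 3842000 N, ΣAE = 424000000 N.
F₁ = P·A₁E₁/ΣAE = -334000·420200000/424000000 = -331000 N.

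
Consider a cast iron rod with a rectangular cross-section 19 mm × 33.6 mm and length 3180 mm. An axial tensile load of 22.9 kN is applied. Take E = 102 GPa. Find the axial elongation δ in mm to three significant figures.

A = 638.4 mm².
δ_mech = NL/(AE) = 22900·3180/(638.4·102000) = 1.118 mm.

1.12 mm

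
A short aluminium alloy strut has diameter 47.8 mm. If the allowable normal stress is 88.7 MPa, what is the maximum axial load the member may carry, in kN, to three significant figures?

A = 1795 mm².
P_max = σ_allow · A = 88.7 · 1795 = 159200 N = 159.2 kN.

159 kN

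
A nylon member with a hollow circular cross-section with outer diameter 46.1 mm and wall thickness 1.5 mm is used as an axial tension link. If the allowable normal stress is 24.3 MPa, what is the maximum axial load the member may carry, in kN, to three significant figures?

5.11 kN

A = 210.2 mm².
P_max = σ_allow · A = 24.3 · 210.2 = 5107 N = 5.107 kN.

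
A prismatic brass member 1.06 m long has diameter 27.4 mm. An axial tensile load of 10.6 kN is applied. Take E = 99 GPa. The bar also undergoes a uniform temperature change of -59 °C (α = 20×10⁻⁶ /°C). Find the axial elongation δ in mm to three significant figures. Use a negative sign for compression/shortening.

A = 589.6 mm².
δ_mech = NL/(AE) = 10600·1060/(589.6·99000) = 0.1925 mm.
δ_thermal = αLΔT = 20e-6·1060·-59 = -1.251 mm.
δ = δ_mech + δ_thermal = -1.058 mm.

-1.06 mm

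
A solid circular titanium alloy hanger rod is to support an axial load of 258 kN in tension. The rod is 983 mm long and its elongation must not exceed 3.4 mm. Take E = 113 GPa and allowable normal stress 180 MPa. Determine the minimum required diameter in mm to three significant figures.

42.7 mm

Required area A ≥ P/σ_allow = 258000/180 = 1433 mm².
For a solid circular section, d ≥ √(4A/π) = 42.72 mm.
Elongation limit: A ≥ PL/(Eδ_allow) = 258000·983/(113000·3.4) = 660.1 mm² ⇒ d ≥ 28.99 mm.
The stress limit governs.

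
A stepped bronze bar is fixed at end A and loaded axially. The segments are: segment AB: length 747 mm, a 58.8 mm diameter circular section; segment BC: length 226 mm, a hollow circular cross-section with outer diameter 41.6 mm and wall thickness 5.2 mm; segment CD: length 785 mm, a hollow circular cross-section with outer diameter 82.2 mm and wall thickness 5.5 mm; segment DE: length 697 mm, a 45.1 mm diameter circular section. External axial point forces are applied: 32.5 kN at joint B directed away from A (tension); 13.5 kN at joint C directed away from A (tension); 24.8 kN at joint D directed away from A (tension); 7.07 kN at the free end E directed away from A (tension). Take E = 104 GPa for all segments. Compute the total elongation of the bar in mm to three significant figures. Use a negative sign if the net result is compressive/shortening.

0.583 mm

Internal axial forces (sectioning from the free end, tension +): N_DE = 7.07 kN, N_CD = 31.87 kN, N_BC = 45.37 kN, N_AB = 77.87 kN.
A_AB = 2715 mm².
A_BC = 594.6 mm².
A_CD = 1325 mm².
A_DE = 1598 mm².
δ_AB = 77870·747/(2715·104000) = 0.206 mm
δ_BC = 45370·226/(594.6·104000) = 0.1658 mm
δ_CD = 31870·785/(1325·104000) = 0.1815 mm
δ_DE = 7070·697/(1598·104000) = 0.02966 mm
δ = Σδ_i = 0.583 mm.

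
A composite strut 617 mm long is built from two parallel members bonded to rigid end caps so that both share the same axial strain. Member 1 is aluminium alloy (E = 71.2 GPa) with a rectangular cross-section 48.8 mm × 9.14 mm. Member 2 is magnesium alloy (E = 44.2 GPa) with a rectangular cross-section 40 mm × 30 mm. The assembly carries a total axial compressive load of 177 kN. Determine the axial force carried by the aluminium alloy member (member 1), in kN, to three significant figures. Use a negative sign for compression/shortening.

A_1 = 446 mm².
A_2 = 1200 mm².
Equal strain + equilibrium ⇒ each member carries load in proportion to AE: A₁E₁ = 31760000 N, A₂E₂ = 53040000 N, ΣAE = 84800000 N.
F₁ = P·A₁E₁/ΣAE = -177000·31760000/84800000 = -66290 N.

-66.3 kN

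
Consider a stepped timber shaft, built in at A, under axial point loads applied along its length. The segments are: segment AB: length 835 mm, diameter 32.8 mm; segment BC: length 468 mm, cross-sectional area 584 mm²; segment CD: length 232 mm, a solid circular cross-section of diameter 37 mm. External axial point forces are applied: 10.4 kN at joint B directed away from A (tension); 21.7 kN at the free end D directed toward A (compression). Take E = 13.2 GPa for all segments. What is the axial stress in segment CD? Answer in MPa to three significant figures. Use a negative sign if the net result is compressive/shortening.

-20.2 MPa

Internal axial forces (sectioning from the free end, tension +): N_CD = -21.7 kN, N_BC = -21.7 kN, N_AB = -11.3 kN.
A_CD = 1075 mm².
σ_CD = N_CD/A_CD = -21700/1075 = -20.18 MPa.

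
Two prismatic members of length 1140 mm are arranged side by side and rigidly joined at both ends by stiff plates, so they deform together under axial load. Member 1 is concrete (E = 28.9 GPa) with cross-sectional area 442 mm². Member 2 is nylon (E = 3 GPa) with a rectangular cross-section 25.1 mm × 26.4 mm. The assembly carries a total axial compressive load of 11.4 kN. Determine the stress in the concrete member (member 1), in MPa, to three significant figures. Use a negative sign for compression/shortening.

-22.3 MPa

A_2 = 662.6 mm².
Equal strain + equilibrium ⇒ each member carries load in proportion to AE: A₁E₁ = 12770000 N, A₂E₂ = 1988000 N, ΣAE = 14760000 N.
σ₁ = P·E₁/ΣAE = -11400·28900/14760000 = -22.32 MPa.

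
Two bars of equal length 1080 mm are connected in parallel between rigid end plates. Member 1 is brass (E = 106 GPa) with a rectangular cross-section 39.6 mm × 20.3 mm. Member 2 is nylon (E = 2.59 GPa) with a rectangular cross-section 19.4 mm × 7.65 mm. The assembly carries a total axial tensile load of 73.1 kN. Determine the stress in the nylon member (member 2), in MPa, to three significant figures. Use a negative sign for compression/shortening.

A_1 = 803.9 mm².
A_2 = 148.4 mm².
Equal strain + equilibrium ⇒ each member carries load in proportion to AE: A₁E₁ = 85210000 N, A₂E₂ = 384400 N, ΣAE = 85600000 N.
σ₂ = P·E₂/ΣAE = 73100·2590/85600000 = 2.212 MPa.

2.21 MPa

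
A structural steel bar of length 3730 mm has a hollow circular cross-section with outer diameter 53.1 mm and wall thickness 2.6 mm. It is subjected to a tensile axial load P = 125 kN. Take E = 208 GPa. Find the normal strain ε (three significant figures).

0.00146

A = 412.5 mm².
σ = N/A = 303 MPa; ε = σ/E = 303/208000 = 1.457e-03.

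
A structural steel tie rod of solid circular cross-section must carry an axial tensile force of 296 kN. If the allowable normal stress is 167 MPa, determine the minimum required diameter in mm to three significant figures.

Required area A ≥ P/σ_allow = 296000/167 = 1772 mm².
For a solid circular section, d ≥ √(4A/π) = 47.51 mm.

47.5 mm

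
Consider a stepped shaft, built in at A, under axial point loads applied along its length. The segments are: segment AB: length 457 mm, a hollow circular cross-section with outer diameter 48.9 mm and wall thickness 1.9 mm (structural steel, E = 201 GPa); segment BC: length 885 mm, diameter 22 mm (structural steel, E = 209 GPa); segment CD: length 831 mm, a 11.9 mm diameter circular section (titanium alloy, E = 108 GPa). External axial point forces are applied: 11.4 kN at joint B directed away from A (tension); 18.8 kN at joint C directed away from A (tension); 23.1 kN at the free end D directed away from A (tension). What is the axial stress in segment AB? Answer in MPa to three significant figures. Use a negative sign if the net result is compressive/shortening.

190 MPa

Internal axial forces (sectioning from the free end, tension +): N_CD = 23.1 kN, N_BC = 41.9 kN, N_AB = 53.3 kN.
A_AB = 280.5 mm².
σ_AB = N_AB/A_AB = 53300/280.5 = 190 MPa.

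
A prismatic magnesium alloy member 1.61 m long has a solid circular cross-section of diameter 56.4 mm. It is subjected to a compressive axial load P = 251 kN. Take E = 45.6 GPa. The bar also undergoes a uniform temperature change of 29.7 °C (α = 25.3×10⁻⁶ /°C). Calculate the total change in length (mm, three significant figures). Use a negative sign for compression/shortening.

A = 2498 mm².
δ_mech = NL/(AE) = -251000·1610/(2498·45600) = -3.547 mm.
δ_thermal = αLΔT = 25.3e-6·1610·29.7 = 1.21 mm.
δ = δ_mech + δ_thermal = -2.337 mm.

-2.34 mm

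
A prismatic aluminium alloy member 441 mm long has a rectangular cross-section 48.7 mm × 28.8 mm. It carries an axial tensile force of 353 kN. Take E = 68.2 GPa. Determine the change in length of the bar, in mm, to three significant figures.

A = 1403 mm².
δ_mech = NL/(AE) = 353000·441/(1403·68200) = 1.627 mm.

1.63 mm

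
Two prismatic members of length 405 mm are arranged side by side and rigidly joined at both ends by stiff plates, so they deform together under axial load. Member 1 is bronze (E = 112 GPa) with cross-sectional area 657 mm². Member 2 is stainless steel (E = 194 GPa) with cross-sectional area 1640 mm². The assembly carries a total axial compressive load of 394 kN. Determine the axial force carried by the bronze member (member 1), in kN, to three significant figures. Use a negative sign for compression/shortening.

-74.0 kN

Equal strain + equilibrium ⇒ each member carries load in proportion to AE: A₁E₁ = 73580000 N, A₂E₂ = 318200000 N, ΣAE = 391700000 N.
F₁ = P·A₁E₁/ΣAE = -394000·73580000/391700000 = -74010 N.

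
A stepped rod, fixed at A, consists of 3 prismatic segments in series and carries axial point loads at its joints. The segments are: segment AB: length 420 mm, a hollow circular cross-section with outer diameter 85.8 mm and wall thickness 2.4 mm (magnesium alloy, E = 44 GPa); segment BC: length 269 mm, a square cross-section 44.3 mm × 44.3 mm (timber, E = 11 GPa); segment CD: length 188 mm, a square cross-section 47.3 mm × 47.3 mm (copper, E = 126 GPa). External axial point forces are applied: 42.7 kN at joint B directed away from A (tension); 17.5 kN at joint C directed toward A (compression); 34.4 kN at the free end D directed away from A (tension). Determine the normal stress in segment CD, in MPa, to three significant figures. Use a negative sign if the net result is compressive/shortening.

15.4 MPa

Internal axial forces (sectioning from the free end, tension +): N_CD = 34.4 kN, N_BC = 16.9 kN, N_AB = 59.6 kN.
A_CD = 2237 mm².
σ_CD = N_CD/A_CD = 34400/2237 = 15.38 MPa.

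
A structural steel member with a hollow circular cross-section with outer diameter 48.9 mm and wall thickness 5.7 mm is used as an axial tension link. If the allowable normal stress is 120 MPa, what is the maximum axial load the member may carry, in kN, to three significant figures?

A = 773.6 mm².
P_max = σ_allow · A = 120 · 773.6 = 92830 N = 92.83 kN.

92.8 kN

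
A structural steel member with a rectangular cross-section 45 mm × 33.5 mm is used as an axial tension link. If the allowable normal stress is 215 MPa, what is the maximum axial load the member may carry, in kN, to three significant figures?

A = 1508 mm².
P_max = σ_allow · A = 215 · 1508 = 324100 N = 324.1 kN.

324 kN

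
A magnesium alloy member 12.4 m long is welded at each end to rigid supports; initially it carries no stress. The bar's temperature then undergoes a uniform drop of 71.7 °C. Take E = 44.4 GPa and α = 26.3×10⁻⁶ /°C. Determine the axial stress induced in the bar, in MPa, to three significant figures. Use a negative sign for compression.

83.7 MPa

Free thermal expansion αLΔT = 26.3e-6 · 12400 · -71.7 = -23.38 mm.
The walls impose strain ε = −(-23.38)/12400 = 1.8857e-03; σ = Eε = 44400 · 1.8857e-03 = 83.73 MPa.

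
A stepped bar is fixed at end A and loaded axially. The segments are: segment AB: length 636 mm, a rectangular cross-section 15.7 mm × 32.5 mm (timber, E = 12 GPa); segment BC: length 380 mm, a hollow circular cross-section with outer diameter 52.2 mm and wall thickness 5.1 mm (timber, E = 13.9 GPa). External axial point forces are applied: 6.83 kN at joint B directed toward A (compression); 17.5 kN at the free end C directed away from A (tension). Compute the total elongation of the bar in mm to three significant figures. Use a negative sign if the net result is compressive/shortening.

Internal axial forces (sectioning from the free end, tension +): N_BC = 17.5 kN, N_AB = 10.67 kN.
A_AB = 510.2 mm².
A_BC = 754.6 mm².
δ_AB = 10670·636/(510.2·12000) = 1.108 mm
δ_BC = 17500·380/(754.6·13900) = 0.634 mm
δ = Σδ_i = 1.742 mm.

1.74 mm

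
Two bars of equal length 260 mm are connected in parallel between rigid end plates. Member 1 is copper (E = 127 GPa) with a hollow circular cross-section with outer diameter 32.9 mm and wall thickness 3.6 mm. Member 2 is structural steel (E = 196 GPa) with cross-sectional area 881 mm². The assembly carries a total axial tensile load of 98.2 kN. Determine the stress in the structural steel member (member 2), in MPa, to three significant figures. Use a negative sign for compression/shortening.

89.6 MPa

A_1 = 331.4 mm².
Equal strain + equilibrium ⇒ each member carries load in proportion to AE: A₁E₁ = 42080000 N, A₂E₂ = 172700000 N, ΣAE = 214800000 N.
σ₂ = P·E₂/ΣAE = 98200·196000/214800000 = 89.62 MPa.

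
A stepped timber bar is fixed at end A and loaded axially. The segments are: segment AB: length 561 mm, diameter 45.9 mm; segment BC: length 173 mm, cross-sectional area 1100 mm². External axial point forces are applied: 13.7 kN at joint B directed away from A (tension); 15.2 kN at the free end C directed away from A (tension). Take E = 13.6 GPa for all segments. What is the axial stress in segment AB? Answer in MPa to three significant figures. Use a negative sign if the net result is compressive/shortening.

Internal axial forces (sectioning from the free end, tension +): N_BC = 15.2 kN, N_AB = 28.9 kN.
A_AB = 1655 mm².
σ_AB = N_AB/A_AB = 28900/1655 = 17.47 MPa.

17.5 MPa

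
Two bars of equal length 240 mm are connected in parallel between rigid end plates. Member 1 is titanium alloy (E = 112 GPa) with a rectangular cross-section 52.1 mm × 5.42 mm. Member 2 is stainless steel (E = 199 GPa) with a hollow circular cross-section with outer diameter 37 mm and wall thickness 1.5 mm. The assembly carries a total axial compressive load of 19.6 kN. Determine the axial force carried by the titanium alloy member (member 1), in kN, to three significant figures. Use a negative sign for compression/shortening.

A_1 = 282.4 mm².
A_2 = 167.3 mm².
Equal strain + equilibrium ⇒ each member carries load in proportion to AE: A₁E₁ = 31630000 N, A₂E₂ = 33290000 N, ΣAE = 64920000 N.
F₁ = P·A₁E₁/ΣAE = -19600·31630000/64920000 = -9549 N.

-9.55 kN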